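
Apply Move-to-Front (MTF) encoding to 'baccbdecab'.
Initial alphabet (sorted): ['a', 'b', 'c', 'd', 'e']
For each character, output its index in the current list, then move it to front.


MTF encoding:
'b': index 1 in ['a', 'b', 'c', 'd', 'e'] -> ['b', 'a', 'c', 'd', 'e']
'a': index 1 in ['b', 'a', 'c', 'd', 'e'] -> ['a', 'b', 'c', 'd', 'e']
'c': index 2 in ['a', 'b', 'c', 'd', 'e'] -> ['c', 'a', 'b', 'd', 'e']
'c': index 0 in ['c', 'a', 'b', 'd', 'e'] -> ['c', 'a', 'b', 'd', 'e']
'b': index 2 in ['c', 'a', 'b', 'd', 'e'] -> ['b', 'c', 'a', 'd', 'e']
'd': index 3 in ['b', 'c', 'a', 'd', 'e'] -> ['d', 'b', 'c', 'a', 'e']
'e': index 4 in ['d', 'b', 'c', 'a', 'e'] -> ['e', 'd', 'b', 'c', 'a']
'c': index 3 in ['e', 'd', 'b', 'c', 'a'] -> ['c', 'e', 'd', 'b', 'a']
'a': index 4 in ['c', 'e', 'd', 'b', 'a'] -> ['a', 'c', 'e', 'd', 'b']
'b': index 4 in ['a', 'c', 'e', 'd', 'b'] -> ['b', 'a', 'c', 'e', 'd']


Output: [1, 1, 2, 0, 2, 3, 4, 3, 4, 4]


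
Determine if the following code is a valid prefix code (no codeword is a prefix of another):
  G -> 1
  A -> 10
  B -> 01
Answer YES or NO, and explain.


Checking each pair (does one codeword prefix another?):
  G='1' vs A='10': prefix -- VIOLATION

NO -- this is NOT a valid prefix code. G (1) is a prefix of A (10).


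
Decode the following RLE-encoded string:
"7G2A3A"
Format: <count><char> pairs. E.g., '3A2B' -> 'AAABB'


Expanding each <count><char> pair:
  7G -> 'GGGGGGG'
  2A -> 'AA'
  3A -> 'AAA'

Decoded = GGGGGGGAAAAA


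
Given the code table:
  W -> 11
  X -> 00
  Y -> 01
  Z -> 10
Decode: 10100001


Decoding:
10 -> Z
10 -> Z
00 -> X
01 -> Y


Result: ZZXY


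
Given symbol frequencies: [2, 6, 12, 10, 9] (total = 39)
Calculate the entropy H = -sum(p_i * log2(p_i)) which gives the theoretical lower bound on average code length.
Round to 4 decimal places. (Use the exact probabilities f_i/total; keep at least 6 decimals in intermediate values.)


Per-symbol terms -p_i * log2(p_i) with p_i = f_i/39:
  p = 2/39 = 0.051282: log2(p) = -4.285402, -p*log2(p) = 0.219764
  p = 6/39 = 0.153846: log2(p) = -2.700440, -p*log2(p) = 0.415452
  p = 12/39 = 0.307692: log2(p) = -1.700440, -p*log2(p) = 0.523212
  p = 10/39 = 0.256410: log2(p) = -1.963474, -p*log2(p) = 0.503455
  p = 9/39 = 0.230769: log2(p) = -2.115477, -p*log2(p) = 0.488187
H = 0.219764 + 0.415452 + 0.523212 + 0.503455 + 0.488187 = 2.150070

H = 2.1501 bits/symbol


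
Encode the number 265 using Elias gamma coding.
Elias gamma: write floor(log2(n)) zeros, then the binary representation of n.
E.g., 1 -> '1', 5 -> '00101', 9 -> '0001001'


num_bits = floor(log2(265)) + 1 = 9
leading_zeros = num_bits - 1 = 8
binary(265) = 100001001

Elias gamma(265) = '00000000' + '100001001' = 00000000100001001 (17 bits)


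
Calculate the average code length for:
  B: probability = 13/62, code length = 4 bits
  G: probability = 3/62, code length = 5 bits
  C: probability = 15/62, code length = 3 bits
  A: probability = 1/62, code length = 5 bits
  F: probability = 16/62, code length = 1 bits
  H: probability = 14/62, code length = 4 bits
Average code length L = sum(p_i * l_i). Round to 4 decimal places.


Weighted contributions p_i * l_i:
  B: (13/62) * 4 = 52/62
  G: (3/62) * 5 = 15/62
  C: (15/62) * 3 = 45/62
  A: (1/62) * 5 = 5/62
  F: (16/62) * 1 = 16/62
  H: (14/62) * 4 = 56/62
Sum = (52 + 15 + 45 + 5 + 16 + 56)/62 = 189/62

L = 189/62 = 3.0484 bits/symbol


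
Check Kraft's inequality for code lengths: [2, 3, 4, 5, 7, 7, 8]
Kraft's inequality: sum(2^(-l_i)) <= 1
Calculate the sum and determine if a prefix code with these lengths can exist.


Sum = 2^(-2) + 2^(-3) + 2^(-4) + 2^(-5) + 2^(-7) + 2^(-7) + 2^(-8)
    = 0.25 + 0.125 + 0.0625 + 0.03125 + 0.0078125 + 0.0078125 + 0.00390625
    = 125/256 = 0.48828125
Since 0.48828125 <= 1, Kraft's inequality IS satisfied.
A prefix code with these lengths CAN exist.

Kraft sum = 0.48828125. Satisfied.


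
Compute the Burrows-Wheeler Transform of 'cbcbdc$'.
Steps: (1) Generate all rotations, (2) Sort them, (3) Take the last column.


Rotations (sorted):
  0: $cbcbdc -> last char: c
  1: bcbdc$c -> last char: c
  2: bdc$cbc -> last char: c
  3: c$cbcbd -> last char: d
  4: cbcbdc$ -> last char: $
  5: cbdc$cb -> last char: b
  6: dc$cbcb -> last char: b


BWT = cccd$bb


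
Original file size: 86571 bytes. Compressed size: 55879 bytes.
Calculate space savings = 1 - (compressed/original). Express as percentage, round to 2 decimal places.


ratio = compressed/original = 55879/86571 = 0.64547
savings = 1 - ratio = 1 - 0.64547 = 0.35453
as a percentage: 0.35453 * 100 = 35.45%

Space savings = 1 - 55879/86571 = 35.45%


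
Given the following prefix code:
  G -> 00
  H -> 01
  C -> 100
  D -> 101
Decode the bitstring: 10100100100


Decoding step by step:
Bits 101 -> D
Bits 00 -> G
Bits 100 -> C
Bits 100 -> C


Decoded message: DGCC


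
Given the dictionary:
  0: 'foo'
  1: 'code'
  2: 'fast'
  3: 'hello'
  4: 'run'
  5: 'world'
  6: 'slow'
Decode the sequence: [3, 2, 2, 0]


Look up each index in the dictionary:
  3 -> 'hello'
  2 -> 'fast'
  2 -> 'fast'
  0 -> 'foo'

Decoded: "hello fast fast foo"


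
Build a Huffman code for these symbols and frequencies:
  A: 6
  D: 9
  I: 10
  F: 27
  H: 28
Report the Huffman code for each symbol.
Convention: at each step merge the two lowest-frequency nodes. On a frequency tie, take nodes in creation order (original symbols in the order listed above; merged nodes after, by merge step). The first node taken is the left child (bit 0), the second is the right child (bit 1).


Huffman tree construction:
Step 1: Merge A(6) + D(9) = 15
Step 2: Merge I(10) + (A+D)(15) = 25
Step 3: Merge (I+(A+D))(25) + F(27) = 52
Step 4: Merge H(28) + ((I+(A+D))+F)(52) = 80
Read each symbol's code off the tree from the root (left child = 0, right child = 1).

Codes:
  A: 1010 (length 4)
  D: 1011 (length 4)
  I: 100 (length 3)
  F: 11 (length 2)
  H: 0 (length 1)
Average code length: 172/80 = 2.1500 bits/symbol


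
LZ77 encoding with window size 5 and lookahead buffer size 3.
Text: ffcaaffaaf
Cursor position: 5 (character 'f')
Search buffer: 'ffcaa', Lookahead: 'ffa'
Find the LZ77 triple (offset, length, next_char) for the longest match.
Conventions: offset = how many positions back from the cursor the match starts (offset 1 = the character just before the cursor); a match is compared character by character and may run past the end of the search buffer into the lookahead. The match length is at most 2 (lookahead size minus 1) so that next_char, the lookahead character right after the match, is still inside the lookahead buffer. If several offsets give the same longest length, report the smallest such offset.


Try each offset into the search buffer:
  offset=1 (pos 4, char 'a'): match length 0
  offset=2 (pos 3, char 'a'): match length 0
  offset=3 (pos 2, char 'c'): match length 0
  offset=4 (pos 1, char 'f'): match length 1
  offset=5 (pos 0, char 'f'): match length 2
Longest match has length 2 at offset 5.
next_char = character at position 5 + 2 = 7 -> 'a'

Best match: offset=5, length=2 (matching 'ff' starting at position 0)
LZ77 triple: (5, 2, 'a')


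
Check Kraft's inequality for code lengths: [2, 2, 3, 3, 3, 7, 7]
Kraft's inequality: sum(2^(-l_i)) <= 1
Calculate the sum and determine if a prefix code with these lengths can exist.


Sum = 2^(-2) + 2^(-2) + 2^(-3) + 2^(-3) + 2^(-3) + 2^(-7) + 2^(-7)
    = 0.25 + 0.25 + 0.125 + 0.125 + 0.125 + 0.0078125 + 0.0078125
    = 114/128 = 0.890625
Since 0.890625 <= 1, Kraft's inequality IS satisfied.
A prefix code with these lengths CAN exist.

Kraft sum = 0.890625. Satisfied.


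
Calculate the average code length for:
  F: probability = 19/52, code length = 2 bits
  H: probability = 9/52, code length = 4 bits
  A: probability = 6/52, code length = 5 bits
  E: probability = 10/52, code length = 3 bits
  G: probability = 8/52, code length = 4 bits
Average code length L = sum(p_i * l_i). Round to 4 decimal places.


Weighted contributions p_i * l_i:
  F: (19/52) * 2 = 38/52
  H: (9/52) * 4 = 36/52
  A: (6/52) * 5 = 30/52
  E: (10/52) * 3 = 30/52
  G: (8/52) * 4 = 32/52
Sum = (38 + 36 + 30 + 30 + 32)/52 = 166/52

L = 166/52 = 3.1923 bits/symbol


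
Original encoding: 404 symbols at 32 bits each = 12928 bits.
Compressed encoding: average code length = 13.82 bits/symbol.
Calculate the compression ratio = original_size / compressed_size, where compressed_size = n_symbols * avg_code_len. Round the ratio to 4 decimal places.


original_size = n_symbols * orig_bits = 404 * 32 = 12928 bits
compressed_size = n_symbols * avg_code_len = 404 * 13.82 = 5583.28 bits
ratio = original_size / compressed_size = 12928 / 5583.28 = 2.3155

Compression ratio = 2.3155


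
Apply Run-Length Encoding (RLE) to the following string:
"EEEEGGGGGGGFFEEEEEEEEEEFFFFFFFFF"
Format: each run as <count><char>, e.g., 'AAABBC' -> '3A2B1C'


Scanning runs left to right:
  i=0: run of 'E' x 4 -> '4E'
  i=4: run of 'G' x 7 -> '7G'
  i=11: run of 'F' x 2 -> '2F'
  i=13: run of 'E' x 10 -> '10E'
  i=23: run of 'F' x 9 -> '9F'

RLE = 4E7G2F10E9F


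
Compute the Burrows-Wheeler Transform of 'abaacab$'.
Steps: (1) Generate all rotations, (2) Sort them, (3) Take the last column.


Rotations (sorted):
  0: $abaacab -> last char: b
  1: aacab$ab -> last char: b
  2: ab$abaac -> last char: c
  3: abaacab$ -> last char: $
  4: acab$aba -> last char: a
  5: b$abaaca -> last char: a
  6: baacab$a -> last char: a
  7: cab$abaa -> last char: a


BWT = bbc$aaaa


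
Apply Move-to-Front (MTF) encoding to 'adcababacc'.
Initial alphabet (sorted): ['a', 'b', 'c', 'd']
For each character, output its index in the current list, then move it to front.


MTF encoding:
'a': index 0 in ['a', 'b', 'c', 'd'] -> ['a', 'b', 'c', 'd']
'd': index 3 in ['a', 'b', 'c', 'd'] -> ['d', 'a', 'b', 'c']
'c': index 3 in ['d', 'a', 'b', 'c'] -> ['c', 'd', 'a', 'b']
'a': index 2 in ['c', 'd', 'a', 'b'] -> ['a', 'c', 'd', 'b']
'b': index 3 in ['a', 'c', 'd', 'b'] -> ['b', 'a', 'c', 'd']
'a': index 1 in ['b', 'a', 'c', 'd'] -> ['a', 'b', 'c', 'd']
'b': index 1 in ['a', 'b', 'c', 'd'] -> ['b', 'a', 'c', 'd']
'a': index 1 in ['b', 'a', 'c', 'd'] -> ['a', 'b', 'c', 'd']
'c': index 2 in ['a', 'b', 'c', 'd'] -> ['c', 'a', 'b', 'd']
'c': index 0 in ['c', 'a', 'b', 'd'] -> ['c', 'a', 'b', 'd']


Output: [0, 3, 3, 2, 3, 1, 1, 1, 2, 0]


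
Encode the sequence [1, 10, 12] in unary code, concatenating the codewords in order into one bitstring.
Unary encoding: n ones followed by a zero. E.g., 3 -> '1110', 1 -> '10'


Encode each number as n ones followed by a terminating 0:
  1 -> 10 (2 bits)
  10 -> 11111111110 (11 bits)
  12 -> 1111111111110 (13 bits)
Total length = 2 + 11 + 13 = 26 bits.

Unary([1, 10, 12]) = 10111111111101111111111110 (26 bits)


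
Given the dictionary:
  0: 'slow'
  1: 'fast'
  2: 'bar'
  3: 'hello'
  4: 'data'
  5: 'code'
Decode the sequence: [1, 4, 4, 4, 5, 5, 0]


Look up each index in the dictionary:
  1 -> 'fast'
  4 -> 'data'
  4 -> 'data'
  4 -> 'data'
  5 -> 'code'
  5 -> 'code'
  0 -> 'slow'

Decoded: "fast data data data code code slow"


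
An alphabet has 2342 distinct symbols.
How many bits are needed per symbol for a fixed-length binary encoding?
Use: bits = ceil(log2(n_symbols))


log2(2342) = 11.1935
Bracket: 2^11 = 2048 < 2342 <= 2^12 = 4096
So ceil(log2(2342)) = 12

bits = ceil(log2(2342)) = ceil(11.1935) = 12 bits


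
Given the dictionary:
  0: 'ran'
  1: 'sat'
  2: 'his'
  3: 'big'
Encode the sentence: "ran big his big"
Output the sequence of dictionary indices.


Look up each word in the dictionary:
  'ran' -> 0
  'big' -> 3
  'his' -> 2
  'big' -> 3

Encoded: [0, 3, 2, 3]


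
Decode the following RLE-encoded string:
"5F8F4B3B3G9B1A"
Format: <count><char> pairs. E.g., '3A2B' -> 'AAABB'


Expanding each <count><char> pair:
  5F -> 'FFFFF'
  8F -> 'FFFFFFFF'
  4B -> 'BBBB'
  3B -> 'BBB'
  3G -> 'GGG'
  9B -> 'BBBBBBBBB'
  1A -> 'A'

Decoded = FFFFFFFFFFFFFBBBBBBBGGGBBBBBBBBBA


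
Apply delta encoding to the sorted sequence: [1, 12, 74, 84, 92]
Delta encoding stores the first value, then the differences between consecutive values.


First value: 1
Deltas:
  12 - 1 = 11
  74 - 12 = 62
  84 - 74 = 10
  92 - 84 = 8


Delta encoded: [1, 11, 62, 10, 8]


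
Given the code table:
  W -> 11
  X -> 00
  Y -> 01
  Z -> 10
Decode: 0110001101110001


Decoding:
01 -> Y
10 -> Z
00 -> X
11 -> W
01 -> Y
11 -> W
00 -> X
01 -> Y


Result: YZXWYWXY


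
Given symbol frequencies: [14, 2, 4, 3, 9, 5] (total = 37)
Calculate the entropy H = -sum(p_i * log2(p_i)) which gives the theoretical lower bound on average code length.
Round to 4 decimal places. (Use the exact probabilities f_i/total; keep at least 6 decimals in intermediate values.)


Per-symbol terms -p_i * log2(p_i) with p_i = f_i/37:
  p = 14/37 = 0.378378: log2(p) = -1.402098, -p*log2(p) = 0.530524
  p = 2/37 = 0.054054: log2(p) = -4.209453, -p*log2(p) = 0.227538
  p = 4/37 = 0.108108: log2(p) = -3.209453, -p*log2(p) = 0.346968
  p = 3/37 = 0.081081: log2(p) = -3.624491, -p*log2(p) = 0.293878
  p = 9/37 = 0.243243: log2(p) = -2.039528, -p*log2(p) = 0.496101
  p = 5/37 = 0.135135: log2(p) = -2.887525, -p*log2(p) = 0.390206
H = 0.530524 + 0.227538 + 0.346968 + 0.293878 + 0.496101 + 0.390206 = 2.285215

H = 2.2852 bits/symbol


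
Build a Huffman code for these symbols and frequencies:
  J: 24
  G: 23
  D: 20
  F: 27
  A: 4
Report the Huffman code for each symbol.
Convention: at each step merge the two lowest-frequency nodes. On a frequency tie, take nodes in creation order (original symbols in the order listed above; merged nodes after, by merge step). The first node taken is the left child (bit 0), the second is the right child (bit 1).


Huffman tree construction:
Step 1: Merge A(4) + D(20) = 24
Step 2: Merge G(23) + J(24) = 47
Step 3: Merge (A+D)(24) + F(27) = 51
Step 4: Merge (G+J)(47) + ((A+D)+F)(51) = 98
Read each symbol's code off the tree from the root (left child = 0, right child = 1).

Codes:
  J: 01 (length 2)
  G: 00 (length 2)
  D: 101 (length 3)
  F: 11 (length 2)
  A: 100 (length 3)
Average code length: 220/98 = 2.2449 bits/symbol


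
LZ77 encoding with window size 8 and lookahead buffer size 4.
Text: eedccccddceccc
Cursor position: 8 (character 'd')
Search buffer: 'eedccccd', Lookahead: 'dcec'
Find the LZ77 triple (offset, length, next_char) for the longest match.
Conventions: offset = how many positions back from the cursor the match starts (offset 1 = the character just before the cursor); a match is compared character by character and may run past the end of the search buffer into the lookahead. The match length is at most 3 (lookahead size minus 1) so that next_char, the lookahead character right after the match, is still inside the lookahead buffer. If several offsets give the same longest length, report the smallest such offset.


Try each offset into the search buffer:
  offset=1 (pos 7, char 'd'): match length 1
  offset=2 (pos 6, char 'c'): match length 0
  offset=3 (pos 5, char 'c'): match length 0
  offset=4 (pos 4, char 'c'): match length 0
  offset=5 (pos 3, char 'c'): match length 0
  offset=6 (pos 2, char 'd'): match length 2
  offset=7 (pos 1, char 'e'): match length 0
  offset=8 (pos 0, char 'e'): match length 0
Longest match has length 2 at offset 6.
next_char = character at position 8 + 2 = 10 -> 'e'

Best match: offset=6, length=2 (matching 'dc' starting at position 2)
LZ77 triple: (6, 2, 'e')


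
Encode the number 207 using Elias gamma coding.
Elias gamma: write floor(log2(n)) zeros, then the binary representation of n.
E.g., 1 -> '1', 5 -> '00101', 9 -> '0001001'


num_bits = floor(log2(207)) + 1 = 8
leading_zeros = num_bits - 1 = 7
binary(207) = 11001111

Elias gamma(207) = '0000000' + '11001111' = 000000011001111 (15 bits)


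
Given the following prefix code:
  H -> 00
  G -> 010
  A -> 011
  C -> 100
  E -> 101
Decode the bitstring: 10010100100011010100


Decoding step by step:
Bits 100 -> C
Bits 101 -> E
Bits 00 -> H
Bits 100 -> C
Bits 011 -> A
Bits 010 -> G
Bits 100 -> C


Decoded message: CEHCAGC


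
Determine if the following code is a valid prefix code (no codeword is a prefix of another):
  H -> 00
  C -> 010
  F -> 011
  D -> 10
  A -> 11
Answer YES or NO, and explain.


Checking each pair (does one codeword prefix another?):
  H='00' vs C='010': no prefix
  H='00' vs F='011': no prefix
  H='00' vs D='10': no prefix
  H='00' vs A='11': no prefix
  C='010' vs H='00': no prefix
  C='010' vs F='011': no prefix
  C='010' vs D='10': no prefix
  C='010' vs A='11': no prefix
  F='011' vs H='00': no prefix
  F='011' vs C='010': no prefix
  F='011' vs D='10': no prefix
  F='011' vs A='11': no prefix
  D='10' vs H='00': no prefix
  D='10' vs C='010': no prefix
  D='10' vs F='011': no prefix
  D='10' vs A='11': no prefix
  A='11' vs H='00': no prefix
  A='11' vs C='010': no prefix
  A='11' vs F='011': no prefix
  A='11' vs D='10': no prefix
No violation found over all pairs.

YES -- this is a valid prefix code. No codeword is a prefix of any other codeword.


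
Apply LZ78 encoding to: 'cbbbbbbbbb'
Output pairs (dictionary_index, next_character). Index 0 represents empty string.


LZ78 encoding steps:
Dictionary: {0: ''}
Step 1: w='' (idx 0), next='c' -> output (0, 'c'), add 'c' as idx 1
Step 2: w='' (idx 0), next='b' -> output (0, 'b'), add 'b' as idx 2
Step 3: w='b' (idx 2), next='b' -> output (2, 'b'), add 'bb' as idx 3
Step 4: w='bb' (idx 3), next='b' -> output (3, 'b'), add 'bbb' as idx 4
Step 5: w='bbb' (idx 4), end of input -> output (4, '')


Encoded: [(0, 'c'), (0, 'b'), (2, 'b'), (3, 'b'), (4, '')]


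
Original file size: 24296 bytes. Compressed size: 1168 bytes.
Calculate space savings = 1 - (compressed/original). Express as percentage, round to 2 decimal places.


ratio = compressed/original = 1168/24296 = 0.048074
savings = 1 - ratio = 1 - 0.048074 = 0.951926
as a percentage: 0.951926 * 100 = 95.19%

Space savings = 1 - 1168/24296 = 95.19%


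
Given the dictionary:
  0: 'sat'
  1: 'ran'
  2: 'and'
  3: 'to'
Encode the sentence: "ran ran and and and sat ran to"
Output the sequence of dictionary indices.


Look up each word in the dictionary:
  'ran' -> 1
  'ran' -> 1
  'and' -> 2
  'and' -> 2
  'and' -> 2
  'sat' -> 0
  'ran' -> 1
  'to' -> 3

Encoded: [1, 1, 2, 2, 2, 0, 1, 3]


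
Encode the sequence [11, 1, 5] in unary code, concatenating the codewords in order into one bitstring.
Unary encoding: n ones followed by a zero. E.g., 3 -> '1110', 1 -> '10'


Encode each number as n ones followed by a terminating 0:
  11 -> 111111111110 (12 bits)
  1 -> 10 (2 bits)
  5 -> 111110 (6 bits)
Total length = 12 + 2 + 6 = 20 bits.

Unary([11, 1, 5]) = 11111111111010111110 (20 bits)


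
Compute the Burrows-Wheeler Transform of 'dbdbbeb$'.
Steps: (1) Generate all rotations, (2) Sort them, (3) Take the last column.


Rotations (sorted):
  0: $dbdbbeb -> last char: b
  1: b$dbdbbe -> last char: e
  2: bbeb$dbd -> last char: d
  3: bdbbeb$d -> last char: d
  4: beb$dbdb -> last char: b
  5: dbbeb$db -> last char: b
  6: dbdbbeb$ -> last char: $
  7: eb$dbdbb -> last char: b


BWT = beddbb$b


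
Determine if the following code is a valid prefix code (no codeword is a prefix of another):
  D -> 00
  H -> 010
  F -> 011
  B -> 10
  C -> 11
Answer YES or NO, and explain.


Checking each pair (does one codeword prefix another?):
  D='00' vs H='010': no prefix
  D='00' vs F='011': no prefix
  D='00' vs B='10': no prefix
  D='00' vs C='11': no prefix
  H='010' vs D='00': no prefix
  H='010' vs F='011': no prefix
  H='010' vs B='10': no prefix
  H='010' vs C='11': no prefix
  F='011' vs D='00': no prefix
  F='011' vs H='010': no prefix
  F='011' vs B='10': no prefix
  F='011' vs C='11': no prefix
  B='10' vs D='00': no prefix
  B='10' vs H='010': no prefix
  B='10' vs F='011': no prefix
  B='10' vs C='11': no prefix
  C='11' vs D='00': no prefix
  C='11' vs H='010': no prefix
  C='11' vs F='011': no prefix
  C='11' vs B='10': no prefix
No violation found over all pairs.

YES -- this is a valid prefix code. No codeword is a prefix of any other codeword.


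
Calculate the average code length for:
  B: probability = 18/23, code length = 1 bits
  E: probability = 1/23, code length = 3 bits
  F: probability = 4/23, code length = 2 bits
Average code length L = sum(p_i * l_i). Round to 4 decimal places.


Weighted contributions p_i * l_i:
  B: (18/23) * 1 = 18/23
  E: (1/23) * 3 = 3/23
  F: (4/23) * 2 = 8/23
Sum = (18 + 3 + 8)/23 = 29/23

L = 29/23 = 1.2609 bits/symbol


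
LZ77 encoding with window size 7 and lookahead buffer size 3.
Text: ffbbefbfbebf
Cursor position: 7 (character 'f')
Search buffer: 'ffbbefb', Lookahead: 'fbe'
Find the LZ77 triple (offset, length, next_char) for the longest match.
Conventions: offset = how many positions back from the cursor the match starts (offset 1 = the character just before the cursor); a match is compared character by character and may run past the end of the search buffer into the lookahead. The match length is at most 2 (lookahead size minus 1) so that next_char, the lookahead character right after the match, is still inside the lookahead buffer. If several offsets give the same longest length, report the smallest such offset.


Try each offset into the search buffer:
  offset=1 (pos 6, char 'b'): match length 0
  offset=2 (pos 5, char 'f'): match length 2
  offset=3 (pos 4, char 'e'): match length 0
  offset=4 (pos 3, char 'b'): match length 0
  offset=5 (pos 2, char 'b'): match length 0
  offset=6 (pos 1, char 'f'): match length 2
  offset=7 (pos 0, char 'f'): match length 1
Longest match has length 2, found at offsets 2, 6; take the smallest, offset 2.
next_char = character at position 7 + 2 = 9 -> 'e'

Best match: offset=2, length=2 (matching 'fb' starting at position 5)
LZ77 triple: (2, 2, 'e')


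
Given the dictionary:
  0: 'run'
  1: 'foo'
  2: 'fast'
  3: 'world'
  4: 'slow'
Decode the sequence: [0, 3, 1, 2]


Look up each index in the dictionary:
  0 -> 'run'
  3 -> 'world'
  1 -> 'foo'
  2 -> 'fast'

Decoded: "run world foo fast"


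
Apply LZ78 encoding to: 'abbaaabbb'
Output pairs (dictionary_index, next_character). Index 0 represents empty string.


LZ78 encoding steps:
Dictionary: {0: ''}
Step 1: w='' (idx 0), next='a' -> output (0, 'a'), add 'a' as idx 1
Step 2: w='' (idx 0), next='b' -> output (0, 'b'), add 'b' as idx 2
Step 3: w='b' (idx 2), next='a' -> output (2, 'a'), add 'ba' as idx 3
Step 4: w='a' (idx 1), next='a' -> output (1, 'a'), add 'aa' as idx 4
Step 5: w='b' (idx 2), next='b' -> output (2, 'b'), add 'bb' as idx 5
Step 6: w='b' (idx 2), end of input -> output (2, '')


Encoded: [(0, 'a'), (0, 'b'), (2, 'a'), (1, 'a'), (2, 'b'), (2, '')]


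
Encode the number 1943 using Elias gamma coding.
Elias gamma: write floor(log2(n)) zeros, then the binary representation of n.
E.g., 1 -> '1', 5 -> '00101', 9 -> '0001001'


num_bits = floor(log2(1943)) + 1 = 11
leading_zeros = num_bits - 1 = 10
binary(1943) = 11110010111

Elias gamma(1943) = '0000000000' + '11110010111' = 000000000011110010111 (21 bits)


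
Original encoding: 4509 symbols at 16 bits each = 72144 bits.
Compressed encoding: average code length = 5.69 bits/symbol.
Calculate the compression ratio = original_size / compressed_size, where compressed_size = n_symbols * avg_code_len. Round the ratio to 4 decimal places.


original_size = n_symbols * orig_bits = 4509 * 16 = 72144 bits
compressed_size = n_symbols * avg_code_len = 4509 * 5.69 = 25656.21 bits
ratio = original_size / compressed_size = 72144 / 25656.21 = 2.812

Compression ratio = 2.812


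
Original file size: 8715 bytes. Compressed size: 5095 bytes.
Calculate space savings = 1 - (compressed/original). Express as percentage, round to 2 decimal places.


ratio = compressed/original = 5095/8715 = 0.584624
savings = 1 - ratio = 1 - 0.584624 = 0.415376
as a percentage: 0.415376 * 100 = 41.54%

Space savings = 1 - 5095/8715 = 41.54%


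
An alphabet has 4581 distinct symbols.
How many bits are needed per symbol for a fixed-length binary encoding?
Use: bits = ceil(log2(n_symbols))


log2(4581) = 12.1614
Bracket: 2^12 = 4096 < 4581 <= 2^13 = 8192
So ceil(log2(4581)) = 13

bits = ceil(log2(4581)) = ceil(12.1614) = 13 bits


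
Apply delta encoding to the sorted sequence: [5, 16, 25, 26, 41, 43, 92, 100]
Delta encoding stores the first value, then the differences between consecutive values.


First value: 5
Deltas:
  16 - 5 = 11
  25 - 16 = 9
  26 - 25 = 1
  41 - 26 = 15
  43 - 41 = 2
  92 - 43 = 49
  100 - 92 = 8


Delta encoded: [5, 11, 9, 1, 15, 2, 49, 8]


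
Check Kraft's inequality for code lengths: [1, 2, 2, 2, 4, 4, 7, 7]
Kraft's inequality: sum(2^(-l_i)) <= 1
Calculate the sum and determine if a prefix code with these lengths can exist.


Sum = 2^(-1) + 2^(-2) + 2^(-2) + 2^(-2) + 2^(-4) + 2^(-4) + 2^(-7) + 2^(-7)
    = 0.5 + 0.25 + 0.25 + 0.25 + 0.0625 + 0.0625 + 0.0078125 + 0.0078125
    = 178/128 = 1.390625
Since 1.390625 > 1, Kraft's inequality is NOT satisfied.
A prefix code with these lengths CANNOT exist.

Kraft sum = 1.390625. Not satisfied.


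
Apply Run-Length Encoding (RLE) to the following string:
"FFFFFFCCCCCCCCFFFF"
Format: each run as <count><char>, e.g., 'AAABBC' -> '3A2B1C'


Scanning runs left to right:
  i=0: run of 'F' x 6 -> '6F'
  i=6: run of 'C' x 8 -> '8C'
  i=14: run of 'F' x 4 -> '4F'

RLE = 6F8C4F


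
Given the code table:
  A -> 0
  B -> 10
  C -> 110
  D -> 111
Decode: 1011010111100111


Decoding:
10 -> B
110 -> C
10 -> B
111 -> D
10 -> B
0 -> A
111 -> D


Result: BCBDBAD


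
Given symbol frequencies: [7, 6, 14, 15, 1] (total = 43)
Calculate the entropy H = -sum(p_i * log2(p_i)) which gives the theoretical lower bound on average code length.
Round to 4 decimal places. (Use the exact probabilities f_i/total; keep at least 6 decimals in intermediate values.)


Per-symbol terms -p_i * log2(p_i) with p_i = f_i/43:
  p = 7/43 = 0.162791: log2(p) = -2.618910, -p*log2(p) = 0.426334
  p = 6/43 = 0.139535: log2(p) = -2.841302, -p*log2(p) = 0.396461
  p = 14/43 = 0.325581: log2(p) = -1.618910, -p*log2(p) = 0.527087
  p = 15/43 = 0.348837: log2(p) = -1.519374, -p*log2(p) = 0.530014
  p = 1/43 = 0.023256: log2(p) = -5.426265, -p*log2(p) = 0.126192
H = 0.426334 + 0.396461 + 0.527087 + 0.530014 + 0.126192 = 2.006088

H = 2.0061 bits/symbol


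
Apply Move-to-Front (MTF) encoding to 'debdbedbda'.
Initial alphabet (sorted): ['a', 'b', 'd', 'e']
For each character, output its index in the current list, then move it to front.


MTF encoding:
'd': index 2 in ['a', 'b', 'd', 'e'] -> ['d', 'a', 'b', 'e']
'e': index 3 in ['d', 'a', 'b', 'e'] -> ['e', 'd', 'a', 'b']
'b': index 3 in ['e', 'd', 'a', 'b'] -> ['b', 'e', 'd', 'a']
'd': index 2 in ['b', 'e', 'd', 'a'] -> ['d', 'b', 'e', 'a']
'b': index 1 in ['d', 'b', 'e', 'a'] -> ['b', 'd', 'e', 'a']
'e': index 2 in ['b', 'd', 'e', 'a'] -> ['e', 'b', 'd', 'a']
'd': index 2 in ['e', 'b', 'd', 'a'] -> ['d', 'e', 'b', 'a']
'b': index 2 in ['d', 'e', 'b', 'a'] -> ['b', 'd', 'e', 'a']
'd': index 1 in ['b', 'd', 'e', 'a'] -> ['d', 'b', 'e', 'a']
'a': index 3 in ['d', 'b', 'e', 'a'] -> ['a', 'd', 'b', 'e']


Output: [2, 3, 3, 2, 1, 2, 2, 2, 1, 3]


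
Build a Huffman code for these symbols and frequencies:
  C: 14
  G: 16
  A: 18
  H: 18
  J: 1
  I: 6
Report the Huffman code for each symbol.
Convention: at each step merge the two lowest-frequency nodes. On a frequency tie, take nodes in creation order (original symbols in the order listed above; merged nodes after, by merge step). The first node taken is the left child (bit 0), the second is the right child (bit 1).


Huffman tree construction:
Step 1: Merge J(1) + I(6) = 7
Step 2: Merge (J+I)(7) + C(14) = 21
Step 3: Merge G(16) + A(18) = 34
Step 4: Merge H(18) + ((J+I)+C)(21) = 39
Step 5: Merge (G+A)(34) + (H+((J+I)+C))(39) = 73
Read each symbol's code off the tree from the root (left child = 0, right child = 1).

Codes:
  C: 111 (length 3)
  G: 00 (length 2)
  A: 01 (length 2)
  H: 10 (length 2)
  J: 1100 (length 4)
  I: 1101 (length 4)
Average code length: 174/73 = 2.3836 bits/symbol


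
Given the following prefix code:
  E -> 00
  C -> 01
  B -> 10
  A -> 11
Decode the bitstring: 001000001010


Decoding step by step:
Bits 00 -> E
Bits 10 -> B
Bits 00 -> E
Bits 00 -> E
Bits 10 -> B
Bits 10 -> B


Decoded message: EBEEBB


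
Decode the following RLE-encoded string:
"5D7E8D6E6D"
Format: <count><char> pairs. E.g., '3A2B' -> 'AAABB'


Expanding each <count><char> pair:
  5D -> 'DDDDD'
  7E -> 'EEEEEEE'
  8D -> 'DDDDDDDD'
  6E -> 'EEEEEE'
  6D -> 'DDDDDD'

Decoded = DDDDDEEEEEEEDDDDDDDDEEEEEEDDDDDD


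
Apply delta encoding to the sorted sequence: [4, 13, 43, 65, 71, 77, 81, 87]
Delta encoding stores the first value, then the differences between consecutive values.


First value: 4
Deltas:
  13 - 4 = 9
  43 - 13 = 30
  65 - 43 = 22
  71 - 65 = 6
  77 - 71 = 6
  81 - 77 = 4
  87 - 81 = 6


Delta encoded: [4, 9, 30, 22, 6, 6, 4, 6]


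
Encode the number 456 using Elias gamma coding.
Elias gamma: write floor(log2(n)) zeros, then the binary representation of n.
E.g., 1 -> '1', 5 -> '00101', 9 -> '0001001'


num_bits = floor(log2(456)) + 1 = 9
leading_zeros = num_bits - 1 = 8
binary(456) = 111001000

Elias gamma(456) = '00000000' + '111001000' = 00000000111001000 (17 bits)


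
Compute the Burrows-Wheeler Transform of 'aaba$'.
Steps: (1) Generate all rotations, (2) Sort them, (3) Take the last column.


Rotations (sorted):
  0: $aaba -> last char: a
  1: a$aab -> last char: b
  2: aaba$ -> last char: $
  3: aba$a -> last char: a
  4: ba$aa -> last char: a


BWT = ab$aa


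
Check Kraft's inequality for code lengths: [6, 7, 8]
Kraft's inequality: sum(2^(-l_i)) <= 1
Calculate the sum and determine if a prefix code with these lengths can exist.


Sum = 2^(-6) + 2^(-7) + 2^(-8)
    = 0.015625 + 0.0078125 + 0.00390625
    = 7/256 = 0.02734375
Since 0.02734375 <= 1, Kraft's inequality IS satisfied.
A prefix code with these lengths CAN exist.

Kraft sum = 0.02734375. Satisfied.


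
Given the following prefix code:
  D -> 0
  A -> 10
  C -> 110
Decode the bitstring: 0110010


Decoding step by step:
Bits 0 -> D
Bits 110 -> C
Bits 0 -> D
Bits 10 -> A


Decoded message: DCDA


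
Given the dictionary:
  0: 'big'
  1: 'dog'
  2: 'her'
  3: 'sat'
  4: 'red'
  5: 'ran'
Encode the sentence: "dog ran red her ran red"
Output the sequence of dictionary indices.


Look up each word in the dictionary:
  'dog' -> 1
  'ran' -> 5
  'red' -> 4
  'her' -> 2
  'ran' -> 5
  'red' -> 4

Encoded: [1, 5, 4, 2, 5, 4]


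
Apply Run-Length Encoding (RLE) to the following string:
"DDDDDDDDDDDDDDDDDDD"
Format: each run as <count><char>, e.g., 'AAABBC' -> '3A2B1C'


Scanning runs left to right:
  i=0: run of 'D' x 19 -> '19D'

RLE = 19D


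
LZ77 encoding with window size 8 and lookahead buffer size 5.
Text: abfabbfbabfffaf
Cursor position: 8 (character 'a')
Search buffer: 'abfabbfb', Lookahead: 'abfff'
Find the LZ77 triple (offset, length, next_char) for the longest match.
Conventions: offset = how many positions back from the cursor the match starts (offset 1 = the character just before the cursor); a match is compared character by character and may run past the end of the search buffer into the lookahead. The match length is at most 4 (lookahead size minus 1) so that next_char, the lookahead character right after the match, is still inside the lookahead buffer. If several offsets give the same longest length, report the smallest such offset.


Try each offset into the search buffer:
  offset=1 (pos 7, char 'b'): match length 0
  offset=2 (pos 6, char 'f'): match length 0
  offset=3 (pos 5, char 'b'): match length 0
  offset=4 (pos 4, char 'b'): match length 0
  offset=5 (pos 3, char 'a'): match length 2
  offset=6 (pos 2, char 'f'): match length 0
  offset=7 (pos 1, char 'b'): match length 0
  offset=8 (pos 0, char 'a'): match length 3
Longest match has length 3 at offset 8.
next_char = character at position 8 + 3 = 11 -> 'f'

Best match: offset=8, length=3 (matching 'abf' starting at position 0)
LZ77 triple: (8, 3, 'f')


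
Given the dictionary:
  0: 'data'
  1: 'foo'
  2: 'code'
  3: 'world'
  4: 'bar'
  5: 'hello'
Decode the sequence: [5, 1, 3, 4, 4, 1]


Look up each index in the dictionary:
  5 -> 'hello'
  1 -> 'foo'
  3 -> 'world'
  4 -> 'bar'
  4 -> 'bar'
  1 -> 'foo'

Decoded: "hello foo world bar bar foo"


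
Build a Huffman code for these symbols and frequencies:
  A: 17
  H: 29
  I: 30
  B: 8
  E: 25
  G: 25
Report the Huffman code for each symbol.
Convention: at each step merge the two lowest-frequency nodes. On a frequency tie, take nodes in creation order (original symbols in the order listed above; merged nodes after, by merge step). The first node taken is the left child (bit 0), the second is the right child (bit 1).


Huffman tree construction:
Step 1: Merge B(8) + A(17) = 25
Step 2: Merge E(25) + G(25) = 50
Step 3: Merge (B+A)(25) + H(29) = 54
Step 4: Merge I(30) + (E+G)(50) = 80
Step 5: Merge ((B+A)+H)(54) + (I+(E+G))(80) = 134
Read each symbol's code off the tree from the root (left child = 0, right child = 1).

Codes:
  A: 001 (length 3)
  H: 01 (length 2)
  I: 10 (length 2)
  B: 000 (length 3)
  E: 110 (length 3)
  G: 111 (length 3)
Average code length: 343/134 = 2.5597 bits/symbol


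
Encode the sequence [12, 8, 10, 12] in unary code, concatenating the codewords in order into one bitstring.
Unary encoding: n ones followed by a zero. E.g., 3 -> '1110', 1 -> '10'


Encode each number as n ones followed by a terminating 0:
  12 -> 1111111111110 (13 bits)
  8 -> 111111110 (9 bits)
  10 -> 11111111110 (11 bits)
  12 -> 1111111111110 (13 bits)
Total length = 13 + 9 + 11 + 13 = 46 bits.

Unary([12, 8, 10, 12]) = 1111111111110111111110111111111101111111111110 (46 bits)


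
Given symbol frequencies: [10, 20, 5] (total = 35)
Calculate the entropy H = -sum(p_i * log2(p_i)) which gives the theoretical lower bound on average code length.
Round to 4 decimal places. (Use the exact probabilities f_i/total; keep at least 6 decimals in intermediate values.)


Per-symbol terms -p_i * log2(p_i) with p_i = f_i/35:
  p = 10/35 = 0.285714: log2(p) = -1.807355, -p*log2(p) = 0.516387
  p = 20/35 = 0.571429: log2(p) = -0.807355, -p*log2(p) = 0.461346
  p = 5/35 = 0.142857: log2(p) = -2.807355, -p*log2(p) = 0.401051
H = 0.516387 + 0.461346 + 0.401051 = 1.378784

H = 1.3788 bits/symbol


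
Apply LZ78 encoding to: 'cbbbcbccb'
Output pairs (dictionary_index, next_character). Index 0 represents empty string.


LZ78 encoding steps:
Dictionary: {0: ''}
Step 1: w='' (idx 0), next='c' -> output (0, 'c'), add 'c' as idx 1
Step 2: w='' (idx 0), next='b' -> output (0, 'b'), add 'b' as idx 2
Step 3: w='b' (idx 2), next='b' -> output (2, 'b'), add 'bb' as idx 3
Step 4: w='c' (idx 1), next='b' -> output (1, 'b'), add 'cb' as idx 4
Step 5: w='c' (idx 1), next='c' -> output (1, 'c'), add 'cc' as idx 5
Step 6: w='b' (idx 2), end of input -> output (2, '')


Encoded: [(0, 'c'), (0, 'b'), (2, 'b'), (1, 'b'), (1, 'c'), (2, '')]


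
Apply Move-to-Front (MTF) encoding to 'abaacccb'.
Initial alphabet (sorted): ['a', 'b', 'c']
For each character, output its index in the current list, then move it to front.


MTF encoding:
'a': index 0 in ['a', 'b', 'c'] -> ['a', 'b', 'c']
'b': index 1 in ['a', 'b', 'c'] -> ['b', 'a', 'c']
'a': index 1 in ['b', 'a', 'c'] -> ['a', 'b', 'c']
'a': index 0 in ['a', 'b', 'c'] -> ['a', 'b', 'c']
'c': index 2 in ['a', 'b', 'c'] -> ['c', 'a', 'b']
'c': index 0 in ['c', 'a', 'b'] -> ['c', 'a', 'b']
'c': index 0 in ['c', 'a', 'b'] -> ['c', 'a', 'b']
'b': index 2 in ['c', 'a', 'b'] -> ['b', 'c', 'a']


Output: [0, 1, 1, 0, 2, 0, 0, 2]


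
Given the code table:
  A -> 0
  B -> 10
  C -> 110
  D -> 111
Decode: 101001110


Decoding:
10 -> B
10 -> B
0 -> A
111 -> D
0 -> A


Result: BBADA


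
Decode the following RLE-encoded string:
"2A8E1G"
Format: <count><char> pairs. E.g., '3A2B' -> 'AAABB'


Expanding each <count><char> pair:
  2A -> 'AA'
  8E -> 'EEEEEEEE'
  1G -> 'G'

Decoded = AAEEEEEEEEG


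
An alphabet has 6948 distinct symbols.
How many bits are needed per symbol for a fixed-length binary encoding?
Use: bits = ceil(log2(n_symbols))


log2(6948) = 12.7624
Bracket: 2^12 = 4096 < 6948 <= 2^13 = 8192
So ceil(log2(6948)) = 13

bits = ceil(log2(6948)) = ceil(12.7624) = 13 bits


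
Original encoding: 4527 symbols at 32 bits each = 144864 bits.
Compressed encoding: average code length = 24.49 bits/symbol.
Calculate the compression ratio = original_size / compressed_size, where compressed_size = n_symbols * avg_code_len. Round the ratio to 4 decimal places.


original_size = n_symbols * orig_bits = 4527 * 32 = 144864 bits
compressed_size = n_symbols * avg_code_len = 4527 * 24.49 = 110866.23 bits
ratio = original_size / compressed_size = 144864 / 110866.23 = 1.3067

Compression ratio = 1.3067


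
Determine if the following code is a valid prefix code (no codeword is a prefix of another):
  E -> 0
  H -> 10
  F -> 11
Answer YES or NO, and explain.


Checking each pair (does one codeword prefix another?):
  E='0' vs H='10': no prefix
  E='0' vs F='11': no prefix
  H='10' vs E='0': no prefix
  H='10' vs F='11': no prefix
  F='11' vs E='0': no prefix
  F='11' vs H='10': no prefix
No violation found over all pairs.

YES -- this is a valid prefix code. No codeword is a prefix of any other codeword.


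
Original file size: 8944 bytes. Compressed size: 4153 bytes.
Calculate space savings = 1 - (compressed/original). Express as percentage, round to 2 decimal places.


ratio = compressed/original = 4153/8944 = 0.464334
savings = 1 - ratio = 1 - 0.464334 = 0.535666
as a percentage: 0.535666 * 100 = 53.57%

Space savings = 1 - 4153/8944 = 53.57%


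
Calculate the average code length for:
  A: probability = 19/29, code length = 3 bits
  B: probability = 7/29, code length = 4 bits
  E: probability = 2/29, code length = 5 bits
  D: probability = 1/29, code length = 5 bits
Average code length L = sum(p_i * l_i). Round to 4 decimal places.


Weighted contributions p_i * l_i:
  A: (19/29) * 3 = 57/29
  B: (7/29) * 4 = 28/29
  E: (2/29) * 5 = 10/29
  D: (1/29) * 5 = 5/29
Sum = (57 + 28 + 10 + 5)/29 = 100/29

L = 100/29 = 3.4483 bits/symbol


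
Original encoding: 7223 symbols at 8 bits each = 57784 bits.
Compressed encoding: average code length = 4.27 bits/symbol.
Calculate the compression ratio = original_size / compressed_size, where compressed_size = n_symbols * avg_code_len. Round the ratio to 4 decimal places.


original_size = n_symbols * orig_bits = 7223 * 8 = 57784 bits
compressed_size = n_symbols * avg_code_len = 7223 * 4.27 = 30842.21 bits
ratio = original_size / compressed_size = 57784 / 30842.21 = 1.8735

Compression ratio = 1.8735


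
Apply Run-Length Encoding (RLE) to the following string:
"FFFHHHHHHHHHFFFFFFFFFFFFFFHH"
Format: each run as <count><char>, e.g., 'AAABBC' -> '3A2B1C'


Scanning runs left to right:
  i=0: run of 'F' x 3 -> '3F'
  i=3: run of 'H' x 9 -> '9H'
  i=12: run of 'F' x 14 -> '14F'
  i=26: run of 'H' x 2 -> '2H'

RLE = 3F9H14F2H


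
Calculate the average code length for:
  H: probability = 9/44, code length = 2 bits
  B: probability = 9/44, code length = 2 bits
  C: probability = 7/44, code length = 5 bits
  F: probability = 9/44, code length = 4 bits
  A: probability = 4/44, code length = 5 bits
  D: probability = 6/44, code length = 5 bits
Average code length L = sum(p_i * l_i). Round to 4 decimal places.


Weighted contributions p_i * l_i:
  H: (9/44) * 2 = 18/44
  B: (9/44) * 2 = 18/44
  C: (7/44) * 5 = 35/44
  F: (9/44) * 4 = 36/44
  A: (4/44) * 5 = 20/44
  D: (6/44) * 5 = 30/44
Sum = (18 + 18 + 35 + 36 + 20 + 30)/44 = 157/44

L = 157/44 = 3.5682 bits/symbol


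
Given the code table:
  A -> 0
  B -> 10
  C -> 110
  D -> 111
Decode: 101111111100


Decoding:
10 -> B
111 -> D
111 -> D
110 -> C
0 -> A


Result: BDDCA


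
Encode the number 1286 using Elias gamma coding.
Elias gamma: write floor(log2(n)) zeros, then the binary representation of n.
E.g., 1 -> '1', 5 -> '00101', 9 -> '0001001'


num_bits = floor(log2(1286)) + 1 = 11
leading_zeros = num_bits - 1 = 10
binary(1286) = 10100000110

Elias gamma(1286) = '0000000000' + '10100000110' = 000000000010100000110 (21 bits)
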